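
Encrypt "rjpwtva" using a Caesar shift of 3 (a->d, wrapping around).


Input: 'rjpwtva', shift = 3
Operation: for each letter, (position + 3) mod 26
Mapping: 'r'(17+3=20)->'u', 'j'(9+3=12)->'m', 'p'(15+3=18)->'s', 'w'(22+3=25)->'z', 't'(19+3=22)->'w', 'v'(21+3=24)->'y', 'a'(0+3=3)->'d'
Result: umszwyd


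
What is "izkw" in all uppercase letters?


Input string: 'izkw'
Operation: convert each letter to uppercase
Mapping: 'i'->'I', 'z'->'Z', 'k'->'K', 'w'->'W'
Result: IZKW


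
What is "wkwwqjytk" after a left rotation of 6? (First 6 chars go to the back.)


Input: 'wkwwqjytk', shift = 6
Operation: split at index 6 and swap parts
Front part s[0:6] = 'wkwwqj'
Back part s[6:] = 'ytk'
Rotated = back + front = 'ytk' + 'wkwwqj'
Result: ytkwkwwqj


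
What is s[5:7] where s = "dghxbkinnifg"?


Input string: 'dghxbkinnifg'
Operation: slice [5:7]
Extract characters: s[5]='k', s[6]='i'
Result: ki


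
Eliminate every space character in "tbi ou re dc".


Input string: 'tbi ou re dc'
Operation: remove all spaces
Words: 'tbi', 'ou', 're', 'dc'
Join without spaces: tbiouredc


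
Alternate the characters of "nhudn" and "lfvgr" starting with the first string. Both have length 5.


String 1: 'nhudn'
String 2: 'lfvgr'
Operation: alternate characters
Pairs: 'n'+'l', 'h'+'f', 'u'+'v', 'd'+'g', 'n'+'r'
Result: nlhfuvdgnr


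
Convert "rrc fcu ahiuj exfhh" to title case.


Input string: 'rrc fcu ahiuj exfhh'
Operation: capitalize first letter of each word
Word transformations: 'rrc'->'Rrc', 'fcu'->'Fcu', 'ahiuj'->'Ahiuj', 'exfhh'->'Exfhh'
Result: Rrc Fcu Ahiuj Exfhh


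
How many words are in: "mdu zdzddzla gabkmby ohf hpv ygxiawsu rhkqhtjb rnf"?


Input string: 'mdu zdzddzla gabkmby ohf hpv ygxiawsu rhkqhtjb rnf'
Operation: split by spaces
Words found: 'mdu', 'zdzddzla', 'gabkmby', 'ohf', 'hpv', 'ygxiawsu', 'rhkqhtjb', 'rnf'
Word count: 8


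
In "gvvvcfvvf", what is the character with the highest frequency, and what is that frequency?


Input: 'gvvvcfvvf'
Operation: tally each character
Counts: 'c':1, 'f':2, 'g':1, 'v':5
Maximum: 'v' appears 5 times


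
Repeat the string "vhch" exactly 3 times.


Input string: 'vhch'
Operation: repeat 3 times
Concatenation: 'vhch' + 'vhch' + 'vhch'
Result: vhchvhchvhch


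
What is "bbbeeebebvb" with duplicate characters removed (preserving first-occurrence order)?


Input: 'bbbeeebebvb'
Operation: keep first occurrence of each character
Scan: s[0]='b' new -> keep; s[1]='b' seen -> skip; s[2]='b' seen -> skip; s[3]='e' new -> keep; s[4]='e' seen -> skip; s[5]='e' seen -> skip; s[6]='b' seen -> skip; s[7]='e' seen -> skip; s[8]='b' seen -> skip; s[9]='v' new -> keep; s[10]='b' seen -> skip
Result: bev


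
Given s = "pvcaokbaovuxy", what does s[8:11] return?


Input string: 'pvcaokbaovuxy'
Operation: slice [8:11]
Extract characters: s[8]='o', s[9]='v', s[10]='u'
Result: ovu


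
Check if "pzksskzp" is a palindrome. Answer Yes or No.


Input string: 'pzksskzp'
Reversed: 'pzksskzp'
Compare pairs: s[0]='p' vs s[7]='p' (match), s[1]='z' vs s[6]='z' (match), s[2]='k' vs s[5]='k' (match), s[3]='s' vs s[4]='s' (match)
Palindrome: Yes


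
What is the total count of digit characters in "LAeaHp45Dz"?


Input string: 'LAeaHp45Dz'
Operation: count digit characters (0-9)
Scan: 'L', 'A', 'e', 'a', 'H', 'p', '4'(digit), '5'(digit), 'D', 'z'
Digits found: 2
Result: 2


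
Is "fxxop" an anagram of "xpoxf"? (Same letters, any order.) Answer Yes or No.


String 1: 'xpoxf' -> sorted: 'fopxx'
String 2: 'fxxop' -> sorted: 'fopxx'
Compare sorted forms: 'fopxx' == 'fopxx'
Anagram: Yes


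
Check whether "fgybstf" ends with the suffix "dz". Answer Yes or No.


Input string: 'fgybstf'
Suffix to check: 'dz'
Last 2 characters of input: 'tf'
Match: False
Result: No


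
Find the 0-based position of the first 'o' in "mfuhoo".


Input string: 'mfuhoo'
Target: 'o'
Scanning left to right: s[0]='m', s[1]='f', s[2]='u', s[3]='h', s[4]='o'
First match at index: 4


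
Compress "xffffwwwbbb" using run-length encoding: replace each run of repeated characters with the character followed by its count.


Input: 'xffffwwwbbb'
Operation: identify consecutive runs
Runs: 'x' -> x1, 'ffff' -> f4, 'www' -> w3, 'bbb' -> b3
Encoded: x1f4w3b3


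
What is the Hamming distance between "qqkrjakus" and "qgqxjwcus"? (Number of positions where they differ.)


String 1: 'qqkrjakus'
String 2: 'qgqxjwcus'
Compare each position: pos 0: 'q'=='q', pos 1: 'q'!='g', pos 2: 'k'!='q', pos 3: 'r'!='x', pos 4: 'j'=='j', pos 5: 'a'!='w', pos 6: 'k'!='c', pos 7: 'u'=='u', pos 8: 's'=='s'
Differing positions: 5
Hamming distance: 5


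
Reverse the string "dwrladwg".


Input string: 'dwrladwg'
Operation: reverse character order
Original order: 'd' -> 'w' -> 'r' -> 'l' -> 'a' -> 'd' -> 'w' -> 'g'
Reversed order: 'g' -> 'w' -> 'd' -> 'a' -> 'l' -> 'r' -> 'w' -> 'd'
Result: gwdalrwd


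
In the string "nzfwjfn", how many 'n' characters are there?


Input string: 'nzfwjfn'
Target character: 'n'
Scan each position: s[0]='n', s[6]='n'
Matches found at indices: 0, 6
Total: 2


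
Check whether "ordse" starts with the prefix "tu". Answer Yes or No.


Input string: 'ordse'
Prefix to check: 'tu'
First 2 characters of input: 'or'
Match: False
Result: No


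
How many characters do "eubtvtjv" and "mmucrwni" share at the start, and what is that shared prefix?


String 1: 'eubtvtjv'
String 2: 'mmucrwni'
Compare position by position:
pos 0: 'e' vs 'm' differ -> stop
Longest common prefix: "" (length 0)


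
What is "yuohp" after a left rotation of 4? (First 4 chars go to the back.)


Input: 'yuohp', shift = 4
Operation: split at index 4 and swap parts
Front part s[0:4] = 'yuoh'
Back part s[4:] = 'p'
Rotated = back + front = 'p' + 'yuoh'
Result: pyuoh


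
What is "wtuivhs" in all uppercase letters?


Input string: 'wtuivhs'
Operation: convert each letter to uppercase
Mapping: 'w'->'W', 't'->'T', 'u'->'U', 'i'->'I', 'v'->'V', 'h'->'H', 's'->'S'
Result: WTUIVHS


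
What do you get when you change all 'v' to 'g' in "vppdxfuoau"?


Input string: 'vppdxfuoau'
Operation: replace 'v' with 'g'
Positions of 'v': 0
After replacement: gppdxfuoau


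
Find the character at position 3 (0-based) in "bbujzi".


Input string: 'bbujzi'
Operation: get character at index 3
Index mapping: s[0]='b', s[1]='b', s[2]='u', s[3]='j'
Result: 'j'


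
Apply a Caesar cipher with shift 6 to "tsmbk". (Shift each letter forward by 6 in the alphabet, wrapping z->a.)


Input: 'tsmbk', shift = 6
Operation: for each letter, (position + 6) mod 26
Mapping: 't'(19+6=25)->'z', 's'(18+6=24)->'y', 'm'(12+6=18)->'s', 'b'(1+6=7)->'h', 'k'(10+6=16)->'q'
Result: zyshq


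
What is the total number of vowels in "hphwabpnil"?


Input string: 'hphwabpnil'
Operation: count vowels (a, e, i, o, u)
Scan: s[0]='h', s[1]='p', s[2]='h', s[3]='w', s[4]='a' (vowel), s[5]='b', s[6]='p', s[7]='n', s[8]='i' (vowel), s[9]='l'
Vowels found: 2
Result: 2


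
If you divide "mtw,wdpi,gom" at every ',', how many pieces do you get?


Input string: 'mtw,wdpi,gom'
Delimiter: ','
Split result: 'mtw', 'wdpi', 'gom'
Number of parts: 3


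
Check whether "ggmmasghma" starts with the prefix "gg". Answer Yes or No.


Input string: 'ggmmasghma'
Prefix to check: 'gg'
First 2 characters of input: 'gg'
Match: True
Result: Yes


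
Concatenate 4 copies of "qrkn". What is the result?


Input string: 'qrkn'
Operation: repeat 4 times
Concatenation: 'qrkn' + 'qrkn' + 'qrkn' + 'qrkn'
Result: qrknqrknqrknqrkn


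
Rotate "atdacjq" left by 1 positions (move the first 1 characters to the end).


Input: 'atdacjq', shift = 1
Operation: split at index 1 and swap parts
Front part s[0:1] = 'a'
Back part s[1:] = 'tdacjq'
Rotated = back + front = 'tdacjq' + 'a'
Result: tdacjqa


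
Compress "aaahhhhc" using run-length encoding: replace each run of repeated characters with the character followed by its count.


Input: 'aaahhhhc'
Operation: identify consecutive runs
Runs: 'aaa' -> a3, 'hhhh' -> h4, 'c' -> c1
Encoded: a3h4c1


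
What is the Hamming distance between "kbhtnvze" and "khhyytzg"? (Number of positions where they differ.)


String 1: 'kbhtnvze'
String 2: 'khhyytzg'
Compare each position: pos 0: 'k'=='k', pos 1: 'b'!='h', pos 2: 'h'=='h', pos 3: 't'!='y', pos 4: 'n'!='y', pos 5: 'v'!='t', pos 6: 'z'=='z', pos 7: 'e'!='g'
Differing positions: 5
Hamming distance: 5


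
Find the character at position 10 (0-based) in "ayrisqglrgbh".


Input string: 'ayrisqglrgbh'
Operation: get character at index 10
Index mapping: s[0]='a', s[1]='y', s[2]='r', s[3]='i', s[4]='s', s[5]='q', s[6]='g', s[7]='l', s[8]='r', s[9]='g', s[10]='b'
Result: 'b'


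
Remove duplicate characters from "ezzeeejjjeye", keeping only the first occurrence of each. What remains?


Input: 'ezzeeejjjeye'
Operation: keep first occurrence of each character
Scan: s[0]='e' new -> keep; s[1]='z' new -> keep; s[2]='z' seen -> skip; s[3]='e' seen -> skip; s[4]='e' seen -> skip; s[5]='e' seen -> skip; s[6]='j' new -> keep; s[7]='j' seen -> skip; s[8]='j' seen -> skip; s[9]='e' seen -> skip; s[10]='y' new -> keep; s[11]='e' seen -> skip
Result: ezjy


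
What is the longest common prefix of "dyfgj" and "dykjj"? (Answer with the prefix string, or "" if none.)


String 1: 'dyfgj'
String 2: 'dykjj'
Compare position by position:
pos 0: 'd' vs 'd' match
pos 1: 'y' vs 'y' match
pos 2: 'f' vs 'k' differ -> stop
Longest common prefix: "dy" (length 2)


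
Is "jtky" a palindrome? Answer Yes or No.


Input string: 'jtky'
Reversed: 'yktj'
Compare pairs: s[0]='j' vs s[3]='y' (mismatch), s[1]='t' vs s[2]='k' (mismatch)
Palindrome: No


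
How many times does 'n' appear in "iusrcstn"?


Input string: 'iusrcstn'
Target character: 'n'
Scan each position: s[7]='n'
Matches found at indices: 7
Total: 1


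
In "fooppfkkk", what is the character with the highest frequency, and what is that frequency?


Input: 'fooppfkkk'
Operation: tally each character
Counts: 'f':2, 'k':3, 'o':2, 'p':2
Maximum: 'k' appears 3 times


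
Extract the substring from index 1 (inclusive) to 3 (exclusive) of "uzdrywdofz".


Input string: 'uzdrywdofz'
Operation: slice [1:3]
Extract characters: s[1]='z', s[2]='d'
Result: zd


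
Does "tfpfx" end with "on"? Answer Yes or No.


Input string: 'tfpfx'
Suffix to check: 'on'
Last 2 characters of input: 'fx'
Match: False
Result: No


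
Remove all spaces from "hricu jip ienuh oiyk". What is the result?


Input string: 'hricu jip ienuh oiyk'
Operation: remove all spaces
Words: 'hricu', 'jip', 'ienuh', 'oiyk'
Join without spaces: hricujipienuhoiyk


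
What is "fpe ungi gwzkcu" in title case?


Input string: 'fpe ungi gwzkcu'
Operation: capitalize first letter of each word
Word transformations: 'fpe'->'Fpe', 'ungi'->'Ungi', 'gwzkcu'->'Gwzkcu'
Result: Fpe Ungi Gwzkcu


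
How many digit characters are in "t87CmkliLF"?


Input string: 't87CmkliLF'
Operation: count digit characters (0-9)
Scan: 't', '8'(digit), '7'(digit), 'C', 'm', 'k', 'l', 'i', 'L', 'F'
Digits found: 2
Result: 2


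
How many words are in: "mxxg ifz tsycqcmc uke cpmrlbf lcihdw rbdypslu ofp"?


Input string: 'mxxg ifz tsycqcmc uke cpmrlbf lcihdw rbdypslu ofp'
Operation: split by spaces
Words found: 'mxxg', 'ifz', 'tsycqcmc', 'uke', 'cpmrlbf', 'lcihdw', 'rbdypslu', 'ofp'
Word count: 8


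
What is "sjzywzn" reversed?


Input string: 'sjzywzn'
Operation: reverse character order
Original order: 's' -> 'j' -> 'z' -> 'y' -> 'w' -> 'z' -> 'n'
Reversed order: 'n' -> 'z' -> 'w' -> 'y' -> 'z' -> 'j' -> 's'
Result: nzwyzjs


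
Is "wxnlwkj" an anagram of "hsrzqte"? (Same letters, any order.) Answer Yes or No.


String 1: 'hsrzqte' -> sorted: 'ehqrstz'
String 2: 'wxnlwkj' -> sorted: 'jklnwwx'
Compare sorted forms: 'ehqrstz' != 'jklnwwx'
Anagram: No


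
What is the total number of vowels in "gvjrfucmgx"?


Input string: 'gvjrfucmgx'
Operation: count vowels (a, e, i, o, u)
Scan: s[0]='g', s[1]='v', s[2]='j', s[3]='r', s[4]='f', s[5]='u' (vowel), s[6]='c', s[7]='m', s[8]='g', s[9]='x'
Vowels found: 1
Result: 1


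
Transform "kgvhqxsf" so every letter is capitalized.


Input string: 'kgvhqxsf'
Operation: convert each letter to uppercase
Mapping: 'k'->'K', 'g'->'G', 'v'->'V', 'h'->'H', 'q'->'Q', 'x'->'X', 's'->'S', 'f'->'F'
Result: KGVHQXSF


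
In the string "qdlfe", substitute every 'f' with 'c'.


Input string: 'qdlfe'
Operation: replace 'f' with 'c'
Positions of 'f': 3
After replacement: qdlce


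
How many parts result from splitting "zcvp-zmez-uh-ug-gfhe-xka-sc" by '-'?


Input string: 'zcvp-zmez-uh-ug-gfhe-xka-sc'
Delimiter: '-'
Split result: 'zcvp', 'zmez', 'uh', 'ug', 'gfhe', 'xka', 'sc'
Number of parts: 7


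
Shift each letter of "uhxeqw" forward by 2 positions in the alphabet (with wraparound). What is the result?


Input: 'uhxeqw', shift = 2
Operation: for each letter, (position + 2) mod 26
Mapping: 'u'(20+2=22)->'w', 'h'(7+2=9)->'j', 'x'(23+2=25)->'z', 'e'(4+2=6)->'g', 'q'(16+2=18)->'s', 'w'(22+2=24)->'y'
Result: wjzgsy


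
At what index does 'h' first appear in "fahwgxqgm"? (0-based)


Input string: 'fahwgxqgm'
Target: 'h'
Scanning left to right: s[0]='f', s[1]='a', s[2]='h'
First match at index: 2


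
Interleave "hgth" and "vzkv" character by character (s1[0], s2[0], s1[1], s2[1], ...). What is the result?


String 1: 'hgth'
String 2: 'vzkv'
Operation: alternate characters
Pairs: 'h'+'v', 'g'+'z', 't'+'k', 'h'+'v'
Result: hvgztkhv


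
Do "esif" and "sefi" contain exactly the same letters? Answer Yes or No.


String 1: 'esif' -> sorted: 'efis'
String 2: 'sefi' -> sorted: 'efis'
Compare sorted forms: 'efis' == 'efis'
Anagram: Yes


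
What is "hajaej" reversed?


Input string: 'hajaej'
Operation: reverse character order
Original order: 'h' -> 'a' -> 'j' -> 'a' -> 'e' -> 'j'
Reversed order: 'j' -> 'e' -> 'a' -> 'j' -> 'a' -> 'h'
Result: jeajah


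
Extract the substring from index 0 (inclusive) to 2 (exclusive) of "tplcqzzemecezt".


Input string: 'tplcqzzemecezt'
Operation: slice [0:2]
Extract characters: s[0]='t', s[1]='p'
Result: tp


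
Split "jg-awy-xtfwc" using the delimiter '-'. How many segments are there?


Input string: 'jg-awy-xtfwc'
Delimiter: '-'
Split result: 'jg', 'awy', 'xtfwc'
Number of parts: 3


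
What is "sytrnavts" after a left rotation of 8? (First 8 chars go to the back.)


Input: 'sytrnavts', shift = 8
Operation: split at index 8 and swap parts
Front part s[0:8] = 'sytrnavt'
Back part s[8:] = 's'
Rotated = back + front = 's' + 'sytrnavt'
Result: ssytrnavt


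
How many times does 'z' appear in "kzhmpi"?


Input string: 'kzhmpi'
Target character: 'z'
Scan each position: s[1]='z'
Matches found at indices: 1
Total: 1


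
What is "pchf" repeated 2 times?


Input string: 'pchf'
Operation: repeat 2 times
Concatenation: 'pchf' + 'pchf'
Result: pchfpchf


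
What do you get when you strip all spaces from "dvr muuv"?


Input string: 'dvr muuv'
Operation: remove all spaces
Words: 'dvr', 'muuv'
Join without spaces: dvrmuuv


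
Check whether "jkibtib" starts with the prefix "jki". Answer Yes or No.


Input string: 'jkibtib'
Prefix to check: 'jki'
First 3 characters of input: 'jki'
Match: True
Result: Yes


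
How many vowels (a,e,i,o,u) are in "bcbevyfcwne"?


Input string: 'bcbevyfcwne'
Operation: count vowels (a, e, i, o, u)
Scan: s[0]='b', s[1]='c', s[2]='b', s[3]='e' (vowel), s[4]='v', s[5]='y', s[6]='f', s[7]='c', s[8]='w', s[9]='n', s[10]='e' (vowel)
Vowels found: 2
Result: 2


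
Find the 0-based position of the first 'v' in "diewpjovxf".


Input string: 'diewpjovxf'
Target: 'v'
Scanning left to right: s[0]='d', s[1]='i', s[2]='e', s[3]='w', s[4]='p', s[5]='j', s[6]='o', s[7]='v'
First match at index: 7


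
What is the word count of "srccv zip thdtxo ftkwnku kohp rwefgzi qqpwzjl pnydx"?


Input string: 'srccv zip thdtxo ftkwnku kohp rwefgzi qqpwzjl pnydx'
Operation: split by spaces
Words found: 'srccv', 'zip', 'thdtxo', 'ftkwnku', 'kohp', 'rwefgzi', 'qqpwzjl', 'pnydx'
Word count: 8


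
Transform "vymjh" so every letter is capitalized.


Input string: 'vymjh'
Operation: convert each letter to uppercase
Mapping: 'v'->'V', 'y'->'Y', 'm'->'M', 'j'->'J', 'h'->'H'
Result: VYMJH


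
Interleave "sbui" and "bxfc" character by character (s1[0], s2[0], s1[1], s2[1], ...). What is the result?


String 1: 'sbui'
String 2: 'bxfc'
Operation: alternate characters
Pairs: 's'+'b', 'b'+'x', 'u'+'f', 'i'+'c'
Result: sbbxufic


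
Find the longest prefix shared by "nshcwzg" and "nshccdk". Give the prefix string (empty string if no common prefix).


String 1: 'nshcwzg'
String 2: 'nshccdk'
Compare position by position:
pos 0: 'n' vs 'n' match
pos 1: 's' vs 's' match
pos 2: 'h' vs 'h' match
pos 3: 'c' vs 'c' match
pos 4: 'w' vs 'c' differ -> stop
Longest common prefix: "nshc" (length 4)


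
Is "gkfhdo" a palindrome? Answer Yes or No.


Input string: 'gkfhdo'
Reversed: 'odhfkg'
Compare pairs: s[0]='g' vs s[5]='o' (mismatch), s[1]='k' vs s[4]='d' (mismatch), s[2]='f' vs s[3]='h' (mismatch)
Palindrome: No


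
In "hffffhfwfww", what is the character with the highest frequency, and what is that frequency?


Input: 'hffffhfwfww'
Operation: tally each character
Counts: 'f':6, 'h':2, 'w':3
Maximum: 'f' appears 6 times


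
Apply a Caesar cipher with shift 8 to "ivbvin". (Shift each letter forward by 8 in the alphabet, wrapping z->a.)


Input: 'ivbvin', shift = 8
Operation: for each letter, (position + 8) mod 26
Mapping: 'i'(8+8=16)->'q', 'v'(21+8=29, 29 mod 26=3)->'d', 'b'(1+8=9)->'j', 'v'(21+8=29, 29 mod 26=3)->'d', 'i'(8+8=16)->'q', 'n'(13+8=21)->'v'
Result: qdjdqv


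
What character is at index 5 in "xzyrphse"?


Input string: 'xzyrphse'
Operation: get character at index 5
Index mapping: s[0]='x', s[1]='z', s[2]='y', s[3]='r', s[4]='p', s[5]='h'
Result: 'h'


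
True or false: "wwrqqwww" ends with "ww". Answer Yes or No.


Input string: 'wwrqqwww'
Suffix to check: 'ww'
Last 2 characters of input: 'ww'
Match: True
Result: Yes


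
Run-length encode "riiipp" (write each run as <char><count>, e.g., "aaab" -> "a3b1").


Input: 'riiipp'
Operation: identify consecutive runs
Runs: 'r' -> r1, 'iii' -> i3, 'pp' -> p2
Encoded: r1i3p2


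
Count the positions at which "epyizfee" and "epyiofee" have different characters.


String 1: 'epyizfee'
String 2: 'epyiofee'
Compare each position: pos 0: 'e'=='e', pos 1: 'p'=='p', pos 2: 'y'=='y', pos 3: 'i'=='i', pos 4: 'z'!='o', pos 5: 'f'=='f', pos 6: 'e'=='e', pos 7: 'e'=='e'
Differing positions: 1
Hamming distance: 1


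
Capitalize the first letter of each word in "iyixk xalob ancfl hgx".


Input string: 'iyixk xalob ancfl hgx'
Operation: capitalize first letter of each word
Word transformations: 'iyixk'->'Iyixk', 'xalob'->'Xalob', 'ancfl'->'Ancfl', 'hgx'->'Hgx'
Result: Iyixk Xalob Ancfl Hgx


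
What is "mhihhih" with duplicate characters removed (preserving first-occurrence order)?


Input: 'mhihhih'
Operation: keep first occurrence of each character
Scan: s[0]='m' new -> keep; s[1]='h' new -> keep; s[2]='i' new -> keep; s[3]='h' seen -> skip; s[4]='h' seen -> skip; s[5]='i' seen -> skip; s[6]='h' seen -> skip
Result: mhi


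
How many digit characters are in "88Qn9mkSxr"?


Input string: '88Qn9mkSxr'
Operation: count digit characters (0-9)
Scan: '8'(digit), '8'(digit), 'Q', 'n', '9'(digit), 'm', 'k', 'S', 'x', 'r'
Digits found: 3
Result: 3


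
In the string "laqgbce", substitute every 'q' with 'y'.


Input string: 'laqgbce'
Operation: replace 'q' with 'y'
Positions of 'q': 2
After replacement: laygbce


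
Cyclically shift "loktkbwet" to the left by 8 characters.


Input: 'loktkbwet', shift = 8
Operation: split at index 8 and swap parts
Front part s[0:8] = 'loktkbwe'
Back part s[8:] = 't'
Rotated = back + front = 't' + 'loktkbwe'
Result: tloktkbwe


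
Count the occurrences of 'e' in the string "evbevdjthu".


Input string: 'evbevdjthu'
Target character: 'e'
Scan each position: s[0]='e', s[3]='e'
Matches found at indices: 0, 3
Total: 2


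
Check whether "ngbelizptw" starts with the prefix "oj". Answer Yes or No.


Input string: 'ngbelizptw'
Prefix to check: 'oj'
First 2 characters of input: 'ng'
Match: False
Result: No


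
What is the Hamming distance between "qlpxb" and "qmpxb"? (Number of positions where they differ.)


String 1: 'qlpxb'
String 2: 'qmpxb'
Compare each position: pos 0: 'q'=='q', pos 1: 'l'!='m', pos 2: 'p'=='p', pos 3: 'x'=='x', pos 4: 'b'=='b'
Differing positions: 1
Hamming distance: 1


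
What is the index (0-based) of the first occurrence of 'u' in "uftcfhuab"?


Input string: 'uftcfhuab'
Target: 'u'
Scanning left to right: s[0]='u'
First match at index: 0


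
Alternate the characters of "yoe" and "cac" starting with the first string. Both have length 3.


String 1: 'yoe'
String 2: 'cac'
Operation: alternate characters
Pairs: 'y'+'c', 'o'+'a', 'e'+'c'
Result: ycoaec


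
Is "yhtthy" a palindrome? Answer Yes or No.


Input string: 'yhtthy'
Reversed: 'yhtthy'
Compare pairs: s[0]='y' vs s[5]='y' (match), s[1]='h' vs s[4]='h' (match), s[2]='t' vs s[3]='t' (match)
Palindrome: Yes


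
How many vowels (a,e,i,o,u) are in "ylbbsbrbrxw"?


Input string: 'ylbbsbrbrxw'
Operation: count vowels (a, e, i, o, u)
Scan: s[0]='y', s[1]='l', s[2]='b', s[3]='b', s[4]='s', s[5]='b', s[6]='r', s[7]='b', s[8]='r', s[9]='x', s[10]='w'
Vowels found: 0
Result: 0


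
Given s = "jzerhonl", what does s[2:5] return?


Input string: 'jzerhonl'
Operation: slice [2:5]
Extract characters: s[2]='e', s[3]='r', s[4]='h'
Result: erh


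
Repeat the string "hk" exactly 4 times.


Input string: 'hk'
Operation: repeat 4 times
Concatenation: 'hk' + 'hk' + 'hk' + 'hk'
Result: hkhkhkhk


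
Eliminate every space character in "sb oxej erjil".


Input string: 'sb oxej erjil'
Operation: remove all spaces
Words: 'sb', 'oxej', 'erjil'
Join without spaces: sboxejerjil


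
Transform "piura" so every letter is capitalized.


Input string: 'piura'
Operation: convert each letter to uppercase
Mapping: 'p'->'P', 'i'->'I', 'u'->'U', 'r'->'R', 'a'->'A'
Result: PIURA


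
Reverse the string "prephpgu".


Input string: 'prephpgu'
Operation: reverse character order
Original order: 'p' -> 'r' -> 'e' -> 'p' -> 'h' -> 'p' -> 'g' -> 'u'
Reversed order: 'u' -> 'g' -> 'p' -> 'h' -> 'p' -> 'e' -> 'r' -> 'p'
Result: ugphperp


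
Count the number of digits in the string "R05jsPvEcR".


Input string: 'R05jsPvEcR'
Operation: count digit characters (0-9)
Scan: 'R', '0'(digit), '5'(digit), 'j', 's', 'P', 'v', 'E', 'c', 'R'
Digits found: 2
Result: 2


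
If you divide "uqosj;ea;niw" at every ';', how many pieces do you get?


Input string: 'uqosj;ea;niw'
Delimiter: ';'
Split result: 'uqosj', 'ea', 'niw'
Number of parts: 3


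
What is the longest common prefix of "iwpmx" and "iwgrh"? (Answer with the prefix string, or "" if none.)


String 1: 'iwpmx'
String 2: 'iwgrh'
Compare position by position:
pos 0: 'i' vs 'i' match
pos 1: 'w' vs 'w' match
pos 2: 'p' vs 'g' differ -> stop
Longest common prefix: "iw" (length 2)


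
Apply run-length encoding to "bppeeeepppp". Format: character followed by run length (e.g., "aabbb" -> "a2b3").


Input: 'bppeeeepppp'
Operation: identify consecutive runs
Runs: 'b' -> b1, 'pp' -> p2, 'eeee' -> e4, 'pppp' -> p4
Encoded: b1p2e4p4


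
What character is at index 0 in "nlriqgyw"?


Input string: 'nlriqgyw'
Operation: get character at index 0
Index mapping: s[0]='n'
Result: 'n'


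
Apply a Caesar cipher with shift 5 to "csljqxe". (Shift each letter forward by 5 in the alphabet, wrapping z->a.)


Input: 'csljqxe', shift = 5
Operation: for each letter, (position + 5) mod 26
Mapping: 'c'(2+5=7)->'h', 's'(18+5=23)->'x', 'l'(11+5=16)->'q', 'j'(9+5=14)->'o', 'q'(16+5=21)->'v', 'x'(23+5=28, 28 mod 26=2)->'c', 'e'(4+5=9)->'j'
Result: hxqovcj


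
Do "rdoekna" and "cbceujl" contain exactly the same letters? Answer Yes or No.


String 1: 'rdoekna' -> sorted: 'adeknor'
String 2: 'cbceujl' -> sorted: 'bccejlu'
Compare sorted forms: 'adeknor' != 'bccejlu'
Anagram: No


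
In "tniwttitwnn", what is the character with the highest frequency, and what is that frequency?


Input: 'tniwttitwnn'
Operation: tally each character
Counts: 'i':2, 'n':3, 't':4, 'w':2
Maximum: 't' appears 4 times


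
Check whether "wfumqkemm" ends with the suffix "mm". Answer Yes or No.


Input string: 'wfumqkemm'
Suffix to check: 'mm'
Last 2 characters of input: 'mm'
Match: True
Result: Yes


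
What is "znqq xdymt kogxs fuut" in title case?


Input string: 'znqq xdymt kogxs fuut'
Operation: capitalize first letter of each word
Word transformations: 'znqq'->'Znqq', 'xdymt'->'Xdymt', 'kogxs'->'Kogxs', 'fuut'->'Fuut'
Result: Znqq Xdymt Kogxs Fuut


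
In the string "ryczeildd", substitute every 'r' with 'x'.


Input string: 'ryczeildd'
Operation: replace 'r' with 'x'
Positions of 'r': 0
After replacement: xyczeildd


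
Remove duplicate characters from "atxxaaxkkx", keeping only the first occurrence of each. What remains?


Input: 'atxxaaxkkx'
Operation: keep first occurrence of each character
Scan: s[0]='a' new -> keep; s[1]='t' new -> keep; s[2]='x' new -> keep; s[3]='x' seen -> skip; s[4]='a' seen -> skip; s[5]='a' seen -> skip; s[6]='x' seen -> skip; s[7]='k' new -> keep; s[8]='k' seen -> skip; s[9]='x' seen -> skip
Result: atxk


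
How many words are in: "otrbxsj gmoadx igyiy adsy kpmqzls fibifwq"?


Input string: 'otrbxsj gmoadx igyiy adsy kpmqzls fibifwq'
Operation: split by spaces
Words found: 'otrbxsj', 'gmoadx', 'igyiy', 'adsy', 'kpmqzls', 'fibifwq'
Word count: 6


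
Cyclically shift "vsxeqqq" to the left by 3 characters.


Input: 'vsxeqqq', shift = 3
Operation: split at index 3 and swap parts
Front part s[0:3] = 'vsx'
Back part s[3:] = 'eqqq'
Rotated = back + front = 'eqqq' + 'vsx'
Result: eqqqvsx


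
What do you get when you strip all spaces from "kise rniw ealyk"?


Input string: 'kise rniw ealyk'
Operation: remove all spaces
Words: 'kise', 'rniw', 'ealyk'
Join without spaces: kiserniwealyk


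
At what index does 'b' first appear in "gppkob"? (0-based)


Input string: 'gppkob'
Target: 'b'
Scanning left to right: s[0]='g', s[1]='p', s[2]='p', s[3]='k', s[4]='o', s[5]='b'
First match at index: 5


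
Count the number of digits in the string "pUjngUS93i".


Input string: 'pUjngUS93i'
Operation: count digit characters (0-9)
Scan: 'p', 'U', 'j', 'n', 'g', 'U', 'S', '9'(digit), '3'(digit), 'i'
Digits found: 2
Result: 2


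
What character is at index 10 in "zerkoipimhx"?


Input string: 'zerkoipimhx'
Operation: get character at index 10
Index mapping: s[0]='z', s[1]='e', s[2]='r', s[3]='k', s[4]='o', s[5]='i', s[6]='p', s[7]='i', s[8]='m', s[9]='h', s[10]='x'
Result: 'x'


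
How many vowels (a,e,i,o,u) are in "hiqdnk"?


Input string: 'hiqdnk'
Operation: count vowels (a, e, i, o, u)
Scan: s[0]='h', s[1]='i' (vowel), s[2]='q', s[3]='d', s[4]='n', s[5]='k'
Vowels found: 1
Result: 1


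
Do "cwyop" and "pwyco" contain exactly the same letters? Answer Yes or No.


String 1: 'cwyop' -> sorted: 'copwy'
String 2: 'pwyco' -> sorted: 'copwy'
Compare sorted forms: 'copwy' == 'copwy'
Anagram: Yes


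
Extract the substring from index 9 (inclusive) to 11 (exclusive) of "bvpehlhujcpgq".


Input string: 'bvpehlhujcpgq'
Operation: slice [9:11]
Extract characters: s[9]='c', s[10]='p'
Result: cp


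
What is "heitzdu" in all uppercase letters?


Input string: 'heitzdu'
Operation: convert each letter to uppercase
Mapping: 'h'->'H', 'e'->'E', 'i'->'I', 't'->'T', 'z'->'Z', 'd'->'D', 'u'->'U'
Result: HEITZDU


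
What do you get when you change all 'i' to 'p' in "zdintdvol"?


Input string: 'zdintdvol'
Operation: replace 'i' with 'p'
Positions of 'i': 2
After replacement: zdpntdvol


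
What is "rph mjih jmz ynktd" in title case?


Input string: 'rph mjih jmz ynktd'
Operation: capitalize first letter of each word
Word transformations: 'rph'->'Rph', 'mjih'->'Mjih', 'jmz'->'Jmz', 'ynktd'->'Ynktd'
Result: Rph Mjih Jmz Ynktd


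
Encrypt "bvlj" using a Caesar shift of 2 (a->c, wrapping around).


Input: 'bvlj', shift = 2
Operation: for each letter, (position + 2) mod 26
Mapping: 'b'(1+2=3)->'d', 'v'(21+2=23)->'x', 'l'(11+2=13)->'n', 'j'(9+2=11)->'l'
Result: dxnl


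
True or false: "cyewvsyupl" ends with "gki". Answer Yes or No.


Input string: 'cyewvsyupl'
Suffix to check: 'gki'
Last 3 characters of input: 'upl'
Match: False
Result: No


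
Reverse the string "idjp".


Input string: 'idjp'
Operation: reverse character order
Original order: 'i' -> 'd' -> 'j' -> 'p'
Reversed order: 'p' -> 'j' -> 'd' -> 'i'
Result: pjdi


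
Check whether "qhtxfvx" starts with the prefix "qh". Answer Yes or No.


Input string: 'qhtxfvx'
Prefix to check: 'qh'
First 2 characters of input: 'qh'
Match: True
Result: Yes


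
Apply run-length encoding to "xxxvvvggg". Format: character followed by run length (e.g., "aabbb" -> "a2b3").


Input: 'xxxvvvggg'
Operation: identify consecutive runs
Runs: 'xxx' -> x3, 'vvv' -> v3, 'ggg' -> g3
Encoded: x3v3g3


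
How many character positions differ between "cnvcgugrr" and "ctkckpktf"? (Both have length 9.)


String 1: 'cnvcgugrr'
String 2: 'ctkckpktf'
Compare each position: pos 0: 'c'=='c', pos 1: 'n'!='t', pos 2: 'v'!='k', pos 3: 'c'=='c', pos 4: 'g'!='k', pos 5: 'u'!='p', pos 6: 'g'!='k', pos 7: 'r'!='t', pos 8: 'r'!='f'
Differing positions: 7
Hamming distance: 7


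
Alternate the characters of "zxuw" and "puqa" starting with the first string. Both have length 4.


String 1: 'zxuw'
String 2: 'puqa'
Operation: alternate characters
Pairs: 'z'+'p', 'x'+'u', 'u'+'q', 'w'+'a'
Result: zpxuuqwa


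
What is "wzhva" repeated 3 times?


Input string: 'wzhva'
Operation: repeat 3 times
Concatenation: 'wzhva' + 'wzhva' + 'wzhva'
Result: wzhvawzhvawzhva


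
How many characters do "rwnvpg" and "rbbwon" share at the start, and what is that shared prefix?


String 1: 'rwnvpg'
String 2: 'rbbwon'
Compare position by position:
pos 0: 'r' vs 'r' match
pos 1: 'w' vs 'b' differ -> stop
Longest common prefix: "r" (length 1)


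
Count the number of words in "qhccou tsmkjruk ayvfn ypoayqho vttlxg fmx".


Input string: 'qhccou tsmkjruk ayvfn ypoayqho vttlxg fmx'
Operation: split by spaces
Words found: 'qhccou', 'tsmkjruk', 'ayvfn', 'ypoayqho', 'vttlxg', 'fmx'
Word count: 6


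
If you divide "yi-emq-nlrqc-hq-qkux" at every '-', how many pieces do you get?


Input string: 'yi-emq-nlrqc-hq-qkux'
Delimiter: '-'
Split result: 'yi', 'emq', 'nlrqc', 'hq', 'qkux'
Number of parts: 5


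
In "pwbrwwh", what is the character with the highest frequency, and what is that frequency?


Input: 'pwbrwwh'
Operation: tally each character
Counts: 'b':1, 'h':1, 'p':1, 'r':1, 'w':3
Maximum: 'w' appears 3 times


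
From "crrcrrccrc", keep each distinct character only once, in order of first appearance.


Input: 'crrcrrccrc'
Operation: keep first occurrence of each character
Scan: s[0]='c' new -> keep; s[1]='r' new -> keep; s[2]='r' seen -> skip; s[3]='c' seen -> skip; s[4]='r' seen -> skip; s[5]='r' seen -> skip; s[6]='c' seen -> skip; s[7]='c' seen -> skip; s[8]='r' seen -> skip; s[9]='c' seen -> skip
Result: cr


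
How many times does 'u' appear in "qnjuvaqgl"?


Input string: 'qnjuvaqgl'
Target character: 'u'
Scan each position: s[3]='u'
Matches found at indices: 3
Total: 1


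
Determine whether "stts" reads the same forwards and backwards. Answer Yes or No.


Input string: 'stts'
Reversed: 'stts'
Compare pairs: s[0]='s' vs s[3]='s' (match), s[1]='t' vs s[2]='t' (match)
Palindrome: Yes


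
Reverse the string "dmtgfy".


Input string: 'dmtgfy'
Operation: reverse character order
Original order: 'd' -> 'm' -> 't' -> 'g' -> 'f' -> 'y'
Reversed order: 'y' -> 'f' -> 'g' -> 't' -> 'm' -> 'd'
Result: yfgtmd


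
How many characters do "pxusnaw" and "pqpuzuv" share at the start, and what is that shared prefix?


String 1: 'pxusnaw'
String 2: 'pqpuzuv'
Compare position by position:
pos 0: 'p' vs 'p' match
pos 1: 'x' vs 'q' differ -> stop
Longest common prefix: "p" (length 1)


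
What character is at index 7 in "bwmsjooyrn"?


Input string: 'bwmsjooyrn'
Operation: get character at index 7
Index mapping: s[0]='b', s[1]='w', s[2]='m', s[3]='s', s[4]='j', s[5]='o', s[6]='o', s[7]='y'
Result: 'y'


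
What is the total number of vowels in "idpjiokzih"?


Input string: 'idpjiokzih'
Operation: count vowels (a, e, i, o, u)
Scan: s[0]='i' (vowel), s[1]='d', s[2]='p', s[3]='j', s[4]='i' (vowel), s[5]='o' (vowel), s[6]='k', s[7]='z', s[8]='i' (vowel), s[9]='h'
Vowels found: 4
Result: 4


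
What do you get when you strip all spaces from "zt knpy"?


Input string: 'zt knpy'
Operation: remove all spaces
Words: 'zt', 'knpy'
Join without spaces: ztknpy


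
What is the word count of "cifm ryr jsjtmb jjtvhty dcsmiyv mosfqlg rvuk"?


Input string: 'cifm ryr jsjtmb jjtvhty dcsmiyv mosfqlg rvuk'
Operation: split by spaces
Words found: 'cifm', 'ryr', 'jsjtmb', 'jjtvhty', 'dcsmiyv', 'mosfqlg', 'rvuk'
Word count: 7


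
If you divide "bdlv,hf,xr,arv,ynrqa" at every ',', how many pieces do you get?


Input string: 'bdlv,hf,xr,arv,ynrqa'
Delimiter: ','
Split result: 'bdlv', 'hf', 'xr', 'arv', 'ynrqa'
Number of parts: 5


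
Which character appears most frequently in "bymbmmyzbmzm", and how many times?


Input: 'bymbmmyzbmzm'
Operation: tally each character
Counts: 'b':3, 'm':5, 'y':2, 'z':2
Maximum: 'm' appears 5 times


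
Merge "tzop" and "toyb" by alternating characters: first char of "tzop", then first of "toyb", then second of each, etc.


String 1: 'tzop'
String 2: 'toyb'
Operation: alternate characters
Pairs: 't'+'t', 'z'+'o', 'o'+'y', 'p'+'b'
Result: ttzooypb


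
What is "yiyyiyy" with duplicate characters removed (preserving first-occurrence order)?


Input: 'yiyyiyy'
Operation: keep first occurrence of each character
Scan: s[0]='y' new -> keep; s[1]='i' new -> keep; s[2]='y' seen -> skip; s[3]='y' seen -> skip; s[4]='i' seen -> skip; s[5]='y' seen -> skip; s[6]='y' seen -> skip
Result: yi


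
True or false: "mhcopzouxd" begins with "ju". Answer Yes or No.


Input string: 'mhcopzouxd'
Prefix to check: 'ju'
First 2 characters of input: 'mh'
Match: False
Result: No


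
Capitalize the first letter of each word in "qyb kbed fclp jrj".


Input string: 'qyb kbed fclp jrj'
Operation: capitalize first letter of each word
Word transformations: 'qyb'->'Qyb', 'kbed'->'Kbed', 'fclp'->'Fclp', 'jrj'->'Jrj'
Result: Qyb Kbed Fclp Jrj


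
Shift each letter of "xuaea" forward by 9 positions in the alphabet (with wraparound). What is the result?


Input: 'xuaea', shift = 9
Operation: for each letter, (position + 9) mod 26
Mapping: 'x'(23+9=32, 32 mod 26=6)->'g', 'u'(20+9=29, 29 mod 26=3)->'d', 'a'(0+9=9)->'j', 'e'(4+9=13)->'n', 'a'(0+9=9)->'j'
Result: gdjnj


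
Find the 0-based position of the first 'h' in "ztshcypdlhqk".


Input string: 'ztshcypdlhqk'
Target: 'h'
Scanning left to right: s[0]='z', s[1]='t', s[2]='s', s[3]='h'
First match at index: 3


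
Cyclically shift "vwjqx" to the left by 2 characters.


Input: 'vwjqx', shift = 2
Operation: split at index 2 and swap parts
Front part s[0:2] = 'vw'
Back part s[2:] = 'jqx'
Rotated = back + front = 'jqx' + 'vw'
Result: jqxvw


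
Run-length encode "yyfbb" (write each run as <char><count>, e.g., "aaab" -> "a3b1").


Input: 'yyfbb'
Operation: identify consecutive runs
Runs: 'yy' -> y2, 'f' -> f1, 'bb' -> b2
Encoded: y2f1b2


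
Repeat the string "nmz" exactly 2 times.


Input string: 'nmz'
Operation: repeat 2 times
Concatenation: 'nmz' + 'nmz'
Result: nmznmz


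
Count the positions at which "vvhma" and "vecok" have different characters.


String 1: 'vvhma'
String 2: 'vecok'
Compare each position: pos 0: 'v'=='v', pos 1: 'v'!='e', pos 2: 'h'!='c', pos 3: 'm'!='o', pos 4: 'a'!='k'
Differing positions: 4
Hamming distance: 4


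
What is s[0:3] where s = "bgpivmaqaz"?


Input string: 'bgpivmaqaz'
Operation: slice [0:3]
Extract characters: s[0]='b', s[1]='g', s[2]='p'
Result: bgp


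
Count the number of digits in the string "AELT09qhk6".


Input string: 'AELT09qhk6'
Operation: count digit characters (0-9)
Scan: 'A', 'E', 'L', 'T', '0'(digit), '9'(digit), 'q', 'h', 'k', '6'(digit)
Digits found: 3
Result: 3


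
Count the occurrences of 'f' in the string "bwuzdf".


Input string: 'bwuzdf'
Target character: 'f'
Scan each position: s[5]='f'
Matches found at indices: 5
Total: 1


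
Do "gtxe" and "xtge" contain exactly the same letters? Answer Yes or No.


String 1: 'gtxe' -> sorted: 'egtx'
String 2: 'xtge' -> sorted: 'egtx'
Compare sorted forms: 'egtx' == 'egtx'
Anagram: Yes


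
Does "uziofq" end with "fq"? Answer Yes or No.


Input string: 'uziofq'
Suffix to check: 'fq'
Last 2 characters of input: 'fq'
Match: True
Result: Yes


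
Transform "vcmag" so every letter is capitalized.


Input string: 'vcmag'
Operation: convert each letter to uppercase
Mapping: 'v'->'V', 'c'->'C', 'm'->'M', 'a'->'A', 'g'->'G'
Result: VCMAG


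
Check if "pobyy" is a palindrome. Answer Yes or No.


Input string: 'pobyy'
Reversed: 'yybop'
Compare pairs: s[0]='p' vs s[4]='y' (mismatch), s[1]='o' vs s[3]='y' (mismatch)
Palindrome: No


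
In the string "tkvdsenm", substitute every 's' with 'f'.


Input string: 'tkvdsenm'
Operation: replace 's' with 'f'
Positions of 's': 4
After replacement: tkvdfenm


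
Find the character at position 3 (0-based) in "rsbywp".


Input string: 'rsbywp'
Operation: get character at index 3
Index mapping: s[0]='r', s[1]='s', s[2]='b', s[3]='y'
Result: 'y'


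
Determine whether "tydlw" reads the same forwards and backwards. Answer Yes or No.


Input string: 'tydlw'
Reversed: 'wldyt'
Compare pairs: s[0]='t' vs s[4]='w' (mismatch), s[1]='y' vs s[3]='l' (mismatch)
Palindrome: No


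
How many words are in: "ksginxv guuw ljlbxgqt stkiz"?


Input string: 'ksginxv guuw ljlbxgqt stkiz'
Operation: split by spaces
Words found: 'ksginxv', 'guuw', 'ljlbxgqt', 'stkiz'
Word count: 4


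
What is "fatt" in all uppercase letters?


Input string: 'fatt'
Operation: convert each letter to uppercase
Mapping: 'f'->'F', 'a'->'A', 't'->'T', 't'->'T'
Result: FATT


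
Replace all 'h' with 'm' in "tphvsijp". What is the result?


Input string: 'tphvsijp'
Operation: replace 'h' with 'm'
Positions of 'h': 2
After replacement: tpmvsijp


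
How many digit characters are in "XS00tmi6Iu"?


Input string: 'XS00tmi6Iu'
Operation: count digit characters (0-9)
Scan: 'X', 'S', '0'(digit), '0'(digit), 't', 'm', 'i', '6'(digit), 'I', 'u'
Digits found: 3
Result: 3


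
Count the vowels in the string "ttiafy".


Input string: 'ttiafy'
Operation: count vowels (a, e, i, o, u)
Scan: s[0]='t', s[1]='t', s[2]='i' (vowel), s[3]='a' (vowel), s[4]='f', s[5]='y'
Vowels found: 2
Result: 2


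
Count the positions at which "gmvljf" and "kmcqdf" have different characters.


String 1: 'gmvljf'
String 2: 'kmcqdf'
Compare each position: pos 0: 'g'!='k', pos 1: 'm'=='m', pos 2: 'v'!='c', pos 3: 'l'!='q', pos 4: 'j'!='d', pos 5: 'f'=='f'
Differing positions: 4
Hamming distance: 4


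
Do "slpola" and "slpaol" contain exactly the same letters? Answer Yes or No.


String 1: 'slpola' -> sorted: 'allops'
String 2: 'slpaol' -> sorted: 'allops'
Compare sorted forms: 'allops' == 'allops'
Anagram: Yes


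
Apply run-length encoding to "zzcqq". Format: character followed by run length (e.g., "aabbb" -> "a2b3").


Input: 'zzcqq'
Operation: identify consecutive runs
Runs: 'zz' -> z2, 'c' -> c1, 'qq' -> q2
Encoded: z2c1q2
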